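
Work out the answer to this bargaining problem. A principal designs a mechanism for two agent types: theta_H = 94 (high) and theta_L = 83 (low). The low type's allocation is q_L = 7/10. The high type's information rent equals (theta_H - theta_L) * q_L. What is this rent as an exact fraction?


Step 1: theta_H - theta_L = 94 - 83 = 11
Step 2: Information rent = (theta_H - theta_L) * q_L
Step 3: = 11 * 7/10
Step 4: = 77/10

77/10


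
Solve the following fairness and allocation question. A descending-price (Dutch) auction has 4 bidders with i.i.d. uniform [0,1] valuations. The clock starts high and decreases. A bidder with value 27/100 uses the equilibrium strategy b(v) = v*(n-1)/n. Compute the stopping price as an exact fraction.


Step 1: Dutch auctions are strategically equivalent to first-price auctions
Step 2: The equilibrium bid is b(v) = v*(n-1)/n
Step 3: b = 27/100 * 3/4
Step 4: b = 81/400

81/400


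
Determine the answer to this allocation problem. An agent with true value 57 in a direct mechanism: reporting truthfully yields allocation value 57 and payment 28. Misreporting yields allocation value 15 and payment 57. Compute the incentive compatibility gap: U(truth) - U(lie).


Step 1: U(truth) = value - payment = 57 - 28 = 29
Step 2: U(lie) = allocation - payment = 15 - 57 = -42
Step 3: IC gap = 29 - (-42) = 71

71


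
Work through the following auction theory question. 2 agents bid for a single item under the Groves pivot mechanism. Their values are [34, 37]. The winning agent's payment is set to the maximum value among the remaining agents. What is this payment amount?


Step 1: The efficient winner is agent 1 with value 37
Step 2: Other agents' values: [34]
Step 3: Pivot payment = max(others) = 34
Step 4: The winner pays 34

34


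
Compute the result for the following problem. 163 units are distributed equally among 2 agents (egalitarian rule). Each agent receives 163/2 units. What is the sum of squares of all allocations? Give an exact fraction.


Step 1: Each agent's share = 163/2
Step 2: Square of each share = (163/2)^2 = 26569/4
Step 3: Sum of squares = 2 * 26569/4 = 26569/2

26569/2


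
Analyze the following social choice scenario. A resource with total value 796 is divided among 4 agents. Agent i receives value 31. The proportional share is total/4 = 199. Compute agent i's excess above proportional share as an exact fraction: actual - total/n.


Step 1: Proportional share = 796/4 = 199
Step 2: Agent's actual allocation = 31
Step 3: Excess = 31 - 199 = -168

-168


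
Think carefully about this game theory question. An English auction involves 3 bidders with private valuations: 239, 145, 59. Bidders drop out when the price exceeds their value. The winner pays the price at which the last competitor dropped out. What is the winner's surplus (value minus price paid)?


Step 1: Identify the highest value: 239
Step 2: Identify the second-highest value: 145
Step 3: The final price = second-highest value = 145
Step 4: Surplus = 239 - 145 = 94

94


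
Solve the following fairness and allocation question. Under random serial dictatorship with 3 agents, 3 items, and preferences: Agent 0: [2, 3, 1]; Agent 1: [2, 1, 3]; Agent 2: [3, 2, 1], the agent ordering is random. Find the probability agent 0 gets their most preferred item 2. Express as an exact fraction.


Step 1: Agent 0 wants item 2
Step 2: There are 6 possible orderings of agents
Step 3: In 3 orderings, agent 0 gets item 2
Step 4: Probability = 3/6 = 1/2

1/2


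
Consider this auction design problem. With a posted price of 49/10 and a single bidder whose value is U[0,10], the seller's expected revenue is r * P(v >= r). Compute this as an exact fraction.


Step 1: Posted price r = 49/10, value support [0,10]
Step 2: P(v >= r) = (10 - 49/10)/10 = 51/100
Step 3: Expected revenue = r * P(v >= r) = 49/10 * 51/100
Step 4: Revenue = 2499/1000

2499/1000


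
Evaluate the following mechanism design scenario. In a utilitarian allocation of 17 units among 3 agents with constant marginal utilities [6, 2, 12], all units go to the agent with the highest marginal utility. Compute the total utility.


Step 1: The marginal utilities are [6, 2, 12]
Step 2: The highest marginal utility is 12
Step 3: All 17 units go to that agent
Step 4: Total utility = 12 * 17 = 204

204


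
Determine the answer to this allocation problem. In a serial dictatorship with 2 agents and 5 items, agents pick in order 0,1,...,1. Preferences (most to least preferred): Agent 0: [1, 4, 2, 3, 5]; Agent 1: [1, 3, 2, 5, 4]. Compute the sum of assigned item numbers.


Step 1: Agent 0 picks item 1
Step 2: Agent 1 picks item 3
Step 3: Sum = 1 + 3 = 4

4


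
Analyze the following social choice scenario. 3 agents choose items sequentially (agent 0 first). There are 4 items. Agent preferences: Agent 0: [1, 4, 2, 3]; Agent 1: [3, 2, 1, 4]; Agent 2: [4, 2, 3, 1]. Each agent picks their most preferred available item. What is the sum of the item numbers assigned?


Step 1: Agent 0 picks item 1
Step 2: Agent 1 picks item 3
Step 3: Agent 2 picks item 4
Step 4: Sum = 1 + 3 + 4 = 8

8


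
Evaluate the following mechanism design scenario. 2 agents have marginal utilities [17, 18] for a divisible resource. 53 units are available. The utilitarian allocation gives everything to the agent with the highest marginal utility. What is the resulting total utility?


Step 1: The marginal utilities are [17, 18]
Step 2: The highest marginal utility is 18
Step 3: All 53 units go to that agent
Step 4: Total utility = 18 * 53 = 954

954


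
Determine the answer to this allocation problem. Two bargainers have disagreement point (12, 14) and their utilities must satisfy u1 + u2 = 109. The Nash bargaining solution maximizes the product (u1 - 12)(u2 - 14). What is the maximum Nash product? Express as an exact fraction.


Step 1: The Nash solution splits surplus symmetrically above the disagreement point
Step 2: u1 = (total + d1 - d2)/2 = (109 + 12 - 14)/2 = 107/2
Step 3: u2 = (total - d1 + d2)/2 = (109 - 12 + 14)/2 = 111/2
Step 4: Nash product = (107/2 - 12) * (111/2 - 14)
Step 5: = 83/2 * 83/2 = 6889/4

6889/4


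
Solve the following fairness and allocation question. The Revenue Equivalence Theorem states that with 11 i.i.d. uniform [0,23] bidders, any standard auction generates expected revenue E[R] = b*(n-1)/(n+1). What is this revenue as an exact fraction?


Step 1: By Revenue Equivalence, expected revenue = b*(n-1)/(n+1)
Step 2: Substituting n = 11, b = 23
Step 3: Revenue = 23*(11-1)/(11+1) = 23*10/12
Step 4: Revenue = 230/12 = 115/6

115/6


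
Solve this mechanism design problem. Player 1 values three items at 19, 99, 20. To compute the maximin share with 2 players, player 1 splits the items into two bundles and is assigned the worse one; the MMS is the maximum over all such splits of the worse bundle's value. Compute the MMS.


Step 1: Item values = 19, 99, 20
Step 2: Enumerate all 2-bundle partitions and take the smaller bundle:
  Partition 1: {19} vs {99,20} -> bundles 19, 119; min = 19
  Partition 2: {99} vs {19,20} -> bundles 99, 39; min = 39
  Partition 3: {20} vs {19,99} -> bundles 20, 118; min = 20
Step 3: MMS = max(19, 39, 20) = 39

39


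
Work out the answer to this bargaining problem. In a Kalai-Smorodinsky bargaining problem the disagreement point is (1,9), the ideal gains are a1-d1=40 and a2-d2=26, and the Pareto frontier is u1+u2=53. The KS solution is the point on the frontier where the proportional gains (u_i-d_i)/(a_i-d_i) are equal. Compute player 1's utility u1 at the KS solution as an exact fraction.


Step 1: At the KS point, (u1-d1)/r1 = (u2-d2)/r2 = t and u1+u2 = 53
Step 2: u1 = d1 + r1*t and u2 = d2 + r2*t, so (d1 + r1*t) + (d2 + r2*t) = 53
Step 3: t = (53 - 1 - 9)/(40 + 26) = 43/66
Step 4: u1 = d1 + r1*t = 1 + 40 * 43/66 = 893/33
Step 5: (Check: u2 = d2 + r2*t = 856/33; u1+u2 = 893/33 + 856/33 = 53, on the frontier.)

893/33


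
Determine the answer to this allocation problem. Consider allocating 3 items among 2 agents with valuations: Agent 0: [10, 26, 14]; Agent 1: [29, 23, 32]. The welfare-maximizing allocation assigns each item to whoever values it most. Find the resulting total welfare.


Step 1: For each item, find the maximum value among all agents.
Step 2: Item 0 -> Agent 1 (value 29)
Step 3: Item 1 -> Agent 0 (value 26)
Step 4: Item 2 -> Agent 1 (value 32)
Step 5: Total welfare = 29 + 26 + 32 = 87

87


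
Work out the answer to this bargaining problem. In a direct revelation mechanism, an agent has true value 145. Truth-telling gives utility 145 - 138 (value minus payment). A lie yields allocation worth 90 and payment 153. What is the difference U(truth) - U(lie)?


Step 1: U(truth) = value - payment = 145 - 138 = 7
Step 2: U(lie) = allocation - payment = 90 - 153 = -63
Step 3: IC gap = 7 - (-63) = 70

70


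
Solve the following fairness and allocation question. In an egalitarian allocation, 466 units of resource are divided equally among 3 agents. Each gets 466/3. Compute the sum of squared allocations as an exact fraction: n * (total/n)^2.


Step 1: Each agent's share = 466/3
Step 2: Square of each share = (466/3)^2 = 217156/9
Step 3: Sum of squares = 3 * 217156/9 = 217156/3

217156/3


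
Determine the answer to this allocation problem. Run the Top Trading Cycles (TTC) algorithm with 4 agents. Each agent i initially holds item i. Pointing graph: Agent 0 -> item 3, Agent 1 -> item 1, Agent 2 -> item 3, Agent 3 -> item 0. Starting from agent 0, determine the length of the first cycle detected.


Step 1: Trace the pointer graph from agent 0: 0 -> 3 -> 0
Step 2: A cycle is detected when we revisit agent 0
Step 3: The cycle is: 0 -> 3 -> 0
Step 4: Cycle length = 2

2


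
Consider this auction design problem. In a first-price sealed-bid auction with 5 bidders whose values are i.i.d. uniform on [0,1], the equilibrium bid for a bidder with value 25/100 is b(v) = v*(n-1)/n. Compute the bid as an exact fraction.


Step 1: The symmetric BNE bidding function is b(v) = v * (n-1) / n
Step 2: Substitute v = 1/4 and n = 5
Step 3: b = 1/4 * 4/5
Step 4: b = 1/5

1/5


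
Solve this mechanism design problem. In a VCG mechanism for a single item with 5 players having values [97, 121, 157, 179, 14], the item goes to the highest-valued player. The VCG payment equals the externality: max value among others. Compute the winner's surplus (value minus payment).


Step 1: The winner is the agent with the highest value: agent 3 with value 179
Step 2: Values of other agents: [97, 121, 157, 14]
Step 3: VCG payment = max of others' values = 157
Step 4: Surplus = 179 - 157 = 22

22


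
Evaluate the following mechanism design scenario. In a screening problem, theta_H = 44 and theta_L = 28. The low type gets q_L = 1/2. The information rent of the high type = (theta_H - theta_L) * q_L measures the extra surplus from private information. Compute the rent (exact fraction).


Step 1: theta_H - theta_L = 44 - 28 = 16
Step 2: Information rent = (theta_H - theta_L) * q_L
Step 3: = 16 * 1/2
Step 4: = 8

8


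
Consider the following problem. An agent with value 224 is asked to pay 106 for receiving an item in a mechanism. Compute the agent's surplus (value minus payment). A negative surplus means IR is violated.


Step 1: Surplus = value - payment = 224 - 106 = 118
Step 2: IR is satisfied (surplus >= 0)

118


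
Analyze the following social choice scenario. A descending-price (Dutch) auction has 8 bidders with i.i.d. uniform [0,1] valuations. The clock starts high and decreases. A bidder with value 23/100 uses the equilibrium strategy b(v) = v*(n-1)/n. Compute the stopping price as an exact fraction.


Step 1: Dutch auctions are strategically equivalent to first-price auctions
Step 2: The equilibrium bid is b(v) = v*(n-1)/n
Step 3: b = 23/100 * 7/8
Step 4: b = 161/800

161/800


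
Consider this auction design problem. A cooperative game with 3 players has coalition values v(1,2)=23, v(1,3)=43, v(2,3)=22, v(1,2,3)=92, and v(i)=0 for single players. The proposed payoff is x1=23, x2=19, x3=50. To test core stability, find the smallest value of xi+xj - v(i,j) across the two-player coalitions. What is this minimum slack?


Step 1: Slack for coalition (1,2): x1+x2 - v12 = 42 - 23 = 19
Step 2: Slack for coalition (1,3): x1+x3 - v13 = 73 - 43 = 30
Step 3: Slack for coalition (2,3): x2+x3 - v23 = 69 - 22 = 47
Step 4: Minimum slack = min(19, 30, 47) = 19, attained by (1,2); no pair can gain by deviating, so the allocation is in the core

19


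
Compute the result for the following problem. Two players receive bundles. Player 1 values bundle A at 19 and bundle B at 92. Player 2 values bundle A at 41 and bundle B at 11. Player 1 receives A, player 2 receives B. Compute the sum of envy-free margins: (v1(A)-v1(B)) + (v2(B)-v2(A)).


Step 1: Player 1's margin = v1(A) - v1(B) = 19 - 92 = -73
Step 2: Player 2's margin = v2(B) - v2(A) = 11 - 41 = -30
Step 3: Total margin = -73 + -30 = -103

-103


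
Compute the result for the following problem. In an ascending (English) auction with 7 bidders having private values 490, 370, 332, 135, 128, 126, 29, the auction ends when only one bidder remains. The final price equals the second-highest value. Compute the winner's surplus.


Step 1: Identify the highest value: 490
Step 2: Identify the second-highest value: 370
Step 3: The final price = second-highest value = 370
Step 4: Surplus = 490 - 370 = 120

120


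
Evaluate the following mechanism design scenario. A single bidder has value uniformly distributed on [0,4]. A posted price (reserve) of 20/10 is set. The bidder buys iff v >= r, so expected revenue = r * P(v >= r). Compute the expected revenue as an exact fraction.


Step 1: Posted price r = 2, value support [0,4]
Step 2: P(v >= r) = (4 - 2)/4 = 1/2
Step 3: Expected revenue = r * P(v >= r) = 2 * 1/2
Step 4: Revenue = 1

1


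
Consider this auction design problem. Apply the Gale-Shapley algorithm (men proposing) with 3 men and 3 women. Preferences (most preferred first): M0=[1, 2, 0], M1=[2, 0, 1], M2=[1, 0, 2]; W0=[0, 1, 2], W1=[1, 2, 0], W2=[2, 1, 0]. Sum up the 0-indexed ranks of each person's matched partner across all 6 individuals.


Step 1: Run Gale-Shapley (men propose, women hold best offer):
  M0 proposes to W1; she accepts
  M1 proposes to W2; she accepts
  M2 proposes to W1; she switches from M0
  M0 proposes to W2; rejected
  M0 proposes to W0; she accepts
Step 2: Final matching: W0-M0, W1-M2, W2-M1
Step 3: 0-indexed ranks (man's rank of his match, then woman's): 2 + 0 + 0 + 1 + 0 + 1
Step 4: Total rank sum = 4

4


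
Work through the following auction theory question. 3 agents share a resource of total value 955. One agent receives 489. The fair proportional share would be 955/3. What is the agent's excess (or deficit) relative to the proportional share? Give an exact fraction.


Step 1: Proportional share = 955/3
Step 2: Agent's actual allocation = 489
Step 3: Excess = 489 - 955/3 = 512/3

512/3


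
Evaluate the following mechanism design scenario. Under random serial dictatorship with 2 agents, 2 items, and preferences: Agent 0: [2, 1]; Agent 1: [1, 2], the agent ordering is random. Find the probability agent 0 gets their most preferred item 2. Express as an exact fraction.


Step 1: Agent 0 wants item 2
Step 2: There are 2 possible orderings of agents
Step 3: In 2 orderings, agent 0 gets item 2
Step 4: Probability = 2/2 = 1

1


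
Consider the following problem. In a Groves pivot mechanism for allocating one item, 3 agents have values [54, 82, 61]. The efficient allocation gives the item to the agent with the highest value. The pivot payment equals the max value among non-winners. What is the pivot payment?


Step 1: The efficient winner is agent 1 with value 82
Step 2: Other agents' values: [54, 61]
Step 3: Pivot payment = max(others) = 61
Step 4: The winner pays 61

61


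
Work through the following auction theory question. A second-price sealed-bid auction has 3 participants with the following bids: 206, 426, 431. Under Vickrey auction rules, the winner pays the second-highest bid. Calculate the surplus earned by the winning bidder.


Step 1: Sort bids in descending order: 431, 426, 206
Step 2: The winning bid is the highest: 431
Step 3: The payment equals the second-highest bid: 426
Step 4: Surplus = winner's bid - payment = 431 - 426 = 5

5


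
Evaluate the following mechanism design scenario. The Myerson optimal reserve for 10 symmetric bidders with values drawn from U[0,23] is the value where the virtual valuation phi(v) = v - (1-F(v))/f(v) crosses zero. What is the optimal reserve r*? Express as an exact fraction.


Step 1: For U[0,23], F(v) = v/23 and f(v) = 1/23
Step 2: phi(v) = v - (1 - v/23)/(1/23) = v - (23 - v) = 2v - 23
Step 3: Set phi(r*) = 0: 2r* - 23 = 0
Step 4: r* = 23/2 (the number of bidders n = 10 does not enter)

23/2


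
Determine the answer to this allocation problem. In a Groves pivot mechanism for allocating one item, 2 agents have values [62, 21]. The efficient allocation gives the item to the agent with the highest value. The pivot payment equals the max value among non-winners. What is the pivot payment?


Step 1: The efficient winner is agent 0 with value 62
Step 2: Other agents' values: [21]
Step 3: Pivot payment = max(others) = 21
Step 4: The winner pays 21

21


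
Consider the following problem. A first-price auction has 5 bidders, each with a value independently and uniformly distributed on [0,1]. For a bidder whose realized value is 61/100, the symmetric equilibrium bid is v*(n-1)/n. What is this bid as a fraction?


Step 1: The symmetric BNE bidding function is b(v) = v * (n-1) / n
Step 2: Substitute v = 61/100 and n = 5
Step 3: b = 61/100 * 4/5
Step 4: b = 61/125

61/125


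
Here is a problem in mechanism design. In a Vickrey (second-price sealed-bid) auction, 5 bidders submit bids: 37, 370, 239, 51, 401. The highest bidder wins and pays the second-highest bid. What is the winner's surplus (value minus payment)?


Step 1: Sort bids in descending order: 401, 370, 239, 51, 37
Step 2: The winning bid is the highest: 401
Step 3: The payment equals the second-highest bid: 370
Step 4: Surplus = winner's bid - payment = 401 - 370 = 31

31


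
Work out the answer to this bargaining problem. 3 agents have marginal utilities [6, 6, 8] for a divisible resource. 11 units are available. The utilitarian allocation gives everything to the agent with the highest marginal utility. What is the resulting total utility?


Step 1: The marginal utilities are [6, 6, 8]
Step 2: The highest marginal utility is 8
Step 3: All 11 units go to that agent
Step 4: Total utility = 8 * 11 = 88

88


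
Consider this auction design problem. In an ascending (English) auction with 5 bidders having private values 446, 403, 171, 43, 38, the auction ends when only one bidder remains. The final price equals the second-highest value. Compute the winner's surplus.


Step 1: Identify the highest value: 446
Step 2: Identify the second-highest value: 403
Step 3: The final price = second-highest value = 403
Step 4: Surplus = 446 - 403 = 43

43


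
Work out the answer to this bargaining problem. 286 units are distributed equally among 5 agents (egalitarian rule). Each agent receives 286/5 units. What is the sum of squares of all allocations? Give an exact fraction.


Step 1: Each agent's share = 286/5
Step 2: Square of each share = (286/5)^2 = 81796/25
Step 3: Sum of squares = 5 * 81796/25 = 81796/5

81796/5


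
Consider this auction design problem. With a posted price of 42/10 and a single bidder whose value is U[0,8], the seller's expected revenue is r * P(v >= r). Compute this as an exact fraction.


Step 1: Posted price r = 21/5, value support [0,8]
Step 2: P(v >= r) = (8 - 21/5)/8 = 19/40
Step 3: Expected revenue = r * P(v >= r) = 21/5 * 19/40
Step 4: Revenue = 399/200

399/200


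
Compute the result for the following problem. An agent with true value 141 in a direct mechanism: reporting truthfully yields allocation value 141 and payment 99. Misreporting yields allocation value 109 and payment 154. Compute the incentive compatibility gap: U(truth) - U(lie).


Step 1: U(truth) = value - payment = 141 - 99 = 42
Step 2: U(lie) = allocation - payment = 109 - 154 = -45
Step 3: IC gap = 42 - (-45) = 87

87


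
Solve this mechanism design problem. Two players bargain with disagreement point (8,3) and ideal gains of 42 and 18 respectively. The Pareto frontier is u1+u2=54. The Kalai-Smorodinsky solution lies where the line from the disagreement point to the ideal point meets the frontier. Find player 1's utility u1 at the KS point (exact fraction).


Step 1: At the KS point, (u1-d1)/r1 = (u2-d2)/r2 = t and u1+u2 = 54
Step 2: u1 = d1 + r1*t and u2 = d2 + r2*t, so (d1 + r1*t) + (d2 + r2*t) = 54
Step 3: t = (54 - 8 - 3)/(42 + 18) = 43/60
Step 4: u1 = d1 + r1*t = 8 + 42 * 43/60 = 381/10
Step 5: (Check: u2 = d2 + r2*t = 159/10; u1+u2 = 381/10 + 159/10 = 54, on the frontier.)

381/10


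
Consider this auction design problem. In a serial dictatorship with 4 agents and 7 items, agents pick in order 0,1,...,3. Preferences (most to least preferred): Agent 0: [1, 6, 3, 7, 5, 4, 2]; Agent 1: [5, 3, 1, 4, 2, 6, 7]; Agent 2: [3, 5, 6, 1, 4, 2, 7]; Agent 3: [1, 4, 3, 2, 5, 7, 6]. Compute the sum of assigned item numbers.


Step 1: Agent 0 picks item 1
Step 2: Agent 1 picks item 5
Step 3: Agent 2 picks item 3
Step 4: Agent 3 picks item 4
Step 5: Sum = 1 + 5 + 3 + 4 = 13

13


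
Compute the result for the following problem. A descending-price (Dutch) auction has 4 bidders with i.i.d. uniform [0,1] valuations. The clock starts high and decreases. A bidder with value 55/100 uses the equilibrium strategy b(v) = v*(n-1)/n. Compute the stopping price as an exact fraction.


Step 1: Dutch auctions are strategically equivalent to first-price auctions
Step 2: The equilibrium bid is b(v) = v*(n-1)/n
Step 3: b = 11/20 * 3/4
Step 4: b = 33/80

33/80


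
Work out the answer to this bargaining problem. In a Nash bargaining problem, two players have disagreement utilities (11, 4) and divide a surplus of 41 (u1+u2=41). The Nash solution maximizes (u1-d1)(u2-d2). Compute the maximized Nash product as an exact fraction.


Step 1: The Nash solution splits surplus symmetrically above the disagreement point
Step 2: u1 = (total + d1 - d2)/2 = (41 + 11 - 4)/2 = 24
Step 3: u2 = (total - d1 + d2)/2 = (41 - 11 + 4)/2 = 17
Step 4: Nash product = (24 - 11) * (17 - 4)
Step 5: = 13 * 13 = 169

169


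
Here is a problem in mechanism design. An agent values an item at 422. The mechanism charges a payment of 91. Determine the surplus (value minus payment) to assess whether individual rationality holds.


Step 1: Surplus = value - payment = 422 - 91 = 331
Step 2: IR is satisfied (surplus >= 0)

331


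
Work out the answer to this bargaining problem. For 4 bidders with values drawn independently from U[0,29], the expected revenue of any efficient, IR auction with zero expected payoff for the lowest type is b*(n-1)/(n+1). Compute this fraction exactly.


Step 1: By Revenue Equivalence, expected revenue = b*(n-1)/(n+1)
Step 2: Substituting n = 4, b = 29
Step 3: Revenue = 29*(4-1)/(4+1) = 29*3/5
Step 4: Revenue = 87/5

87/5


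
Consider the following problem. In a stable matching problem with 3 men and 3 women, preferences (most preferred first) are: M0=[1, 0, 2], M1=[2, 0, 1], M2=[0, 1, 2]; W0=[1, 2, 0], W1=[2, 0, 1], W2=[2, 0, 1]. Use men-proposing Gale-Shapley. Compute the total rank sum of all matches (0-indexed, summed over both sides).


Step 1: Run Gale-Shapley (men propose, women hold best offer):
  M0 proposes to W1; she accepts
  M1 proposes to W2; she accepts
  M2 proposes to W0; she accepts
Step 2: Final matching: W0-M2, W1-M0, W2-M1
Step 3: 0-indexed ranks (man's rank of his match, then woman's): 0 + 1 + 0 + 1 + 0 + 2
Step 4: Total rank sum = 4

4


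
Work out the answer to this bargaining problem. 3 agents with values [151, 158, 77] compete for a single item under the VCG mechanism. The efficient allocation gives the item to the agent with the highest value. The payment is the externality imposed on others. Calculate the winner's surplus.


Step 1: The winner is the agent with the highest value: agent 1 with value 158
Step 2: Values of other agents: [151, 77]
Step 3: VCG payment = max of others' values = 151
Step 4: Surplus = 158 - 151 = 7

7


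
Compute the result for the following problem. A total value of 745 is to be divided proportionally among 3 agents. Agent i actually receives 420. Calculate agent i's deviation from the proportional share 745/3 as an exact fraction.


Step 1: Proportional share = 745/3
Step 2: Agent's actual allocation = 420
Step 3: Excess = 420 - 745/3 = 515/3

515/3


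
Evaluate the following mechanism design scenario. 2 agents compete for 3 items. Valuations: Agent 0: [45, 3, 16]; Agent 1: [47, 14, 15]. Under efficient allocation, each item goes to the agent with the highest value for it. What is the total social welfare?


Step 1: For each item, find the maximum value among all agents.
Step 2: Item 0 -> Agent 1 (value 47)
Step 3: Item 1 -> Agent 1 (value 14)
Step 4: Item 2 -> Agent 0 (value 16)
Step 5: Total welfare = 47 + 14 + 16 = 77

77


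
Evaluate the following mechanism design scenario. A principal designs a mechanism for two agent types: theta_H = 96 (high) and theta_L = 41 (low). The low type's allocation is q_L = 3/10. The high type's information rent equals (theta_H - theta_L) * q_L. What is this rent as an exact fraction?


Step 1: theta_H - theta_L = 96 - 41 = 55
Step 2: Information rent = (theta_H - theta_L) * q_L
Step 3: = 55 * 3/10
Step 4: = 33/2

33/2


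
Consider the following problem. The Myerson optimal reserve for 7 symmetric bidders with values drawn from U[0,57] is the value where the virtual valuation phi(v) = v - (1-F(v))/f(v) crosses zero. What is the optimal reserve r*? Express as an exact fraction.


Step 1: For U[0,57], F(v) = v/57 and f(v) = 1/57
Step 2: phi(v) = v - (1 - v/57)/(1/57) = v - (57 - v) = 2v - 57
Step 3: Set phi(r*) = 0: 2r* - 57 = 0
Step 4: r* = 57/2 (the number of bidders n = 7 does not enter)

57/2


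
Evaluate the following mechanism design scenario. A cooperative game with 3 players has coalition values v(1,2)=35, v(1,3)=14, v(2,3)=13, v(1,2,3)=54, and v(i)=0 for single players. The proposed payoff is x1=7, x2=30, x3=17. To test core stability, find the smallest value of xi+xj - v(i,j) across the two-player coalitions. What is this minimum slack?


Step 1: Slack for coalition (1,2): x1+x2 - v12 = 37 - 35 = 2
Step 2: Slack for coalition (1,3): x1+x3 - v13 = 24 - 14 = 10
Step 3: Slack for coalition (2,3): x2+x3 - v23 = 47 - 13 = 34
Step 4: Minimum slack = min(2, 10, 34) = 2, attained by (1,2); no pair can gain by deviating, so the allocation is in the core

2


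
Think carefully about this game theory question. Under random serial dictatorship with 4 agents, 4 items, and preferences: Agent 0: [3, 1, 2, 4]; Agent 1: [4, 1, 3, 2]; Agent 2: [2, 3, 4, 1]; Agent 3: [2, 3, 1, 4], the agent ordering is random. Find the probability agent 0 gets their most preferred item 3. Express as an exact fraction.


Step 1: Agent 0 wants item 3
Step 2: There are 24 possible orderings of agents
Step 3: In 16 orderings, agent 0 gets item 3
Step 4: Probability = 16/24 = 2/3

2/3


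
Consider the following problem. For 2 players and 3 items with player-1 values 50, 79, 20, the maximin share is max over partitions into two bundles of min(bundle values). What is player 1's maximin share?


Step 1: Item values = 50, 79, 20
Step 2: Enumerate all 2-bundle partitions and take the smaller bundle:
  Partition 1: {50} vs {79,20} -> bundles 50, 99; min = 50
  Partition 2: {79} vs {50,20} -> bundles 79, 70; min = 70
  Partition 3: {20} vs {50,79} -> bundles 20, 129; min = 20
Step 3: MMS = max(50, 70, 20) = 70

70


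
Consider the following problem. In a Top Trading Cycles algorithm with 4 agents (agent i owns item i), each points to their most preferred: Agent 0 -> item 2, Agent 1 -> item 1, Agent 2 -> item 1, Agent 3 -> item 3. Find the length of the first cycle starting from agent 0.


Step 1: Trace the pointer graph from agent 0: 0 -> 2 -> 1 -> 1
Step 2: A cycle is detected when we revisit agent 1
Step 3: The cycle is: 1 -> 1
Step 4: Cycle length = 1

1


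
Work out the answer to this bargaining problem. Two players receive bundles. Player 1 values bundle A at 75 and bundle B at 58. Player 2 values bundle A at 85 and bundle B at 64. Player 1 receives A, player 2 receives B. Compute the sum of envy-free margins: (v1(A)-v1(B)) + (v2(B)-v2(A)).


Step 1: Player 1's margin = v1(A) - v1(B) = 75 - 58 = 17
Step 2: Player 2's margin = v2(B) - v2(A) = 64 - 85 = -21
Step 3: Total margin = 17 + -21 = -4

-4


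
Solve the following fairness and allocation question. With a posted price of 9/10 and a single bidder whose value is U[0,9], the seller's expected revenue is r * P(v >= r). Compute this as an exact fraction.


Step 1: Posted price r = 9/10, value support [0,9]
Step 2: P(v >= r) = (9 - 9/10)/9 = 9/10
Step 3: Expected revenue = r * P(v >= r) = 9/10 * 9/10
Step 4: Revenue = 81/100

81/100


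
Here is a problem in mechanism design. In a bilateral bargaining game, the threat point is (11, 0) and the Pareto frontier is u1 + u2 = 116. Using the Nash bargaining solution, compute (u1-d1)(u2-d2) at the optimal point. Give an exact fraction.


Step 1: The Nash solution splits surplus symmetrically above the disagreement point
Step 2: u1 = (total + d1 - d2)/2 = (116 + 11 - 0)/2 = 127/2
Step 3: u2 = (total - d1 + d2)/2 = (116 - 11 + 0)/2 = 105/2
Step 4: Nash product = (127/2 - 11) * (105/2 - 0)
Step 5: = 105/2 * 105/2 = 11025/4

11025/4


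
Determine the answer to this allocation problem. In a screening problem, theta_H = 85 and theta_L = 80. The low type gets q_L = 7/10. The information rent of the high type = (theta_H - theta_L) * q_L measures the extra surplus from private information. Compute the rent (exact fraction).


Step 1: theta_H - theta_L = 85 - 80 = 5
Step 2: Information rent = (theta_H - theta_L) * q_L
Step 3: = 5 * 7/10
Step 4: = 7/2

7/2


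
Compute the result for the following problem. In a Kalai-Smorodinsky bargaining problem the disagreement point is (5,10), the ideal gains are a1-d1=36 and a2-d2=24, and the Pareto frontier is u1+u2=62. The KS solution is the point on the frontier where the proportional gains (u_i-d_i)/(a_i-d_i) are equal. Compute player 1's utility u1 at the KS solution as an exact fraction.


Step 1: At the KS point, (u1-d1)/r1 = (u2-d2)/r2 = t and u1+u2 = 62
Step 2: u1 = d1 + r1*t and u2 = d2 + r2*t, so (d1 + r1*t) + (d2 + r2*t) = 62
Step 3: t = (62 - 5 - 10)/(36 + 24) = 47/60
Step 4: u1 = d1 + r1*t = 5 + 36 * 47/60 = 166/5
Step 5: (Check: u2 = d2 + r2*t = 144/5; u1+u2 = 166/5 + 144/5 = 62, on the frontier.)

166/5


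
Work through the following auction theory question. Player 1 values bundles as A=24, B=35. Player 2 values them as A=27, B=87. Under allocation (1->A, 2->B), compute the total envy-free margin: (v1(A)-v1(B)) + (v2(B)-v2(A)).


Step 1: Player 1's margin = v1(A) - v1(B) = 24 - 35 = -11
Step 2: Player 2's margin = v2(B) - v2(A) = 87 - 27 = 60
Step 3: Total margin = -11 + 60 = 49

49


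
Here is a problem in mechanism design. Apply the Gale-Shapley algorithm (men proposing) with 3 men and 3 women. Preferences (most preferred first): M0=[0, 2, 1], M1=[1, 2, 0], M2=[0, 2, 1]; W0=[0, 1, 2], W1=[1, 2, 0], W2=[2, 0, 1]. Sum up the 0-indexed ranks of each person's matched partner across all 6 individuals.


Step 1: Run Gale-Shapley (men propose, women hold best offer):
  M0 proposes to W0; she accepts
  M1 proposes to W1; she accepts
  M2 proposes to W0; rejected
  M2 proposes to W2; she accepts
Step 2: Final matching: W0-M0, W1-M1, W2-M2
Step 3: 0-indexed ranks (man's rank of his match, then woman's): 0 + 0 + 0 + 0 + 1 + 0
Step 4: Total rank sum = 1

1


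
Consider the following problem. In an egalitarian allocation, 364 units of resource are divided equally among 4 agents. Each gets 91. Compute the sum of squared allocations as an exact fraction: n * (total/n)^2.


Step 1: Each agent's share = 364/4 = 91
Step 2: Square of each share = (91)^2 = 8281
Step 3: Sum of squares = 4 * 8281 = 33124

33124


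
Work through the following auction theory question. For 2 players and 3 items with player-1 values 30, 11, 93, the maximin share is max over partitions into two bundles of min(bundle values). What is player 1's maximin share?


Step 1: Item values = 30, 11, 93
Step 2: Enumerate all 2-bundle partitions and take the smaller bundle:
  Partition 1: {30} vs {11,93} -> bundles 30, 104; min = 30
  Partition 2: {11} vs {30,93} -> bundles 11, 123; min = 11
  Partition 3: {93} vs {30,11} -> bundles 93, 41; min = 41
Step 3: MMS = max(30, 11, 41) = 41

41


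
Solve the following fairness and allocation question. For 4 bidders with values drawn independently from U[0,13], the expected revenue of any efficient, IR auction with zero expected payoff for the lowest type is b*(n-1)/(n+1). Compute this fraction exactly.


Step 1: By Revenue Equivalence, expected revenue = b*(n-1)/(n+1)
Step 2: Substituting n = 4, b = 13
Step 3: Revenue = 13*(4-1)/(4+1) = 13*3/5
Step 4: Revenue = 39/5

39/5


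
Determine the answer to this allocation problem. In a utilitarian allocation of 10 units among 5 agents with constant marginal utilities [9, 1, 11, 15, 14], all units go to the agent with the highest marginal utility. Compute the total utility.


Step 1: The marginal utilities are [9, 1, 11, 15, 14]
Step 2: The highest marginal utility is 15
Step 3: All 10 units go to that agent
Step 4: Total utility = 15 * 10 = 150

150


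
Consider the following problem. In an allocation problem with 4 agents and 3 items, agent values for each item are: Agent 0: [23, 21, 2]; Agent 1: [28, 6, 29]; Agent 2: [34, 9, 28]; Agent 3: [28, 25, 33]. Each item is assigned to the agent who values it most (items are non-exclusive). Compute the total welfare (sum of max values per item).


Step 1: For each item, find the maximum value among all agents.
Step 2: Item 0 -> Agent 2 (value 34)
Step 3: Item 1 -> Agent 3 (value 25)
Step 4: Item 2 -> Agent 3 (value 33)
Step 5: Total welfare = 34 + 25 + 33 = 92

92


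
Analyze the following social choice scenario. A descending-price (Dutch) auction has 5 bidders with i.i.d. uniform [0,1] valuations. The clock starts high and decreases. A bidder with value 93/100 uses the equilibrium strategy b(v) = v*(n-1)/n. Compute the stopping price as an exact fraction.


Step 1: Dutch auctions are strategically equivalent to first-price auctions
Step 2: The equilibrium bid is b(v) = v*(n-1)/n
Step 3: b = 93/100 * 4/5
Step 4: b = 93/125

93/125


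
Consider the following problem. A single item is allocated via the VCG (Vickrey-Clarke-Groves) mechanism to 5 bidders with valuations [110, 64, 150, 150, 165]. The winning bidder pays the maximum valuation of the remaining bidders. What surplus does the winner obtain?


Step 1: The winner is the agent with the highest value: agent 4 with value 165
Step 2: Values of other agents: [110, 64, 150, 150]
Step 3: VCG payment = max of others' values = 150
Step 4: Surplus = 165 - 150 = 15

15


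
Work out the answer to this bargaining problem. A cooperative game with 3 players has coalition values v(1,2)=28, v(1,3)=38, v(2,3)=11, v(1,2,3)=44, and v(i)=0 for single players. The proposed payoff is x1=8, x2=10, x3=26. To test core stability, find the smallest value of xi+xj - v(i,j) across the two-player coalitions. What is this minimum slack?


Step 1: Slack for coalition (1,2): x1+x2 - v12 = 18 - 28 = -10
Step 2: Slack for coalition (1,3): x1+x3 - v13 = 34 - 38 = -4
Step 3: Slack for coalition (2,3): x2+x3 - v23 = 36 - 11 = 25
Step 4: Minimum slack = min(-10, -4, 25) = -10, attained by (1,2); coalition (1,2) can block (slack < 0), so the allocation is not in the core

-10


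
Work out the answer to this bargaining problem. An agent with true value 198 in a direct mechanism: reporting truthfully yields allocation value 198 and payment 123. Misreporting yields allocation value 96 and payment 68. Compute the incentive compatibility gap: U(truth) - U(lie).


Step 1: U(truth) = value - payment = 198 - 123 = 75
Step 2: U(lie) = allocation - payment = 96 - 68 = 28
Step 3: IC gap = 75 - 28 = 47

47


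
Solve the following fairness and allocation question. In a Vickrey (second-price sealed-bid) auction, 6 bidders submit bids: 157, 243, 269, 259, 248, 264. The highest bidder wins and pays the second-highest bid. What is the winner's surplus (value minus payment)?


Step 1: Sort bids in descending order: 269, 264, 259, 248, 243, 157
Step 2: The winning bid is the highest: 269
Step 3: The payment equals the second-highest bid: 264
Step 4: Surplus = winner's bid - payment = 269 - 264 = 5

5


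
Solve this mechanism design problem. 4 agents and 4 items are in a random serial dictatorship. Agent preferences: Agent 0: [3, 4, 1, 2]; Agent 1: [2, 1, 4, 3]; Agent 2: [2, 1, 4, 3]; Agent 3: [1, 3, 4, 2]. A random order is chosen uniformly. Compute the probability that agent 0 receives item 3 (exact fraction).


Step 1: Agent 0 wants item 3
Step 2: There are 24 possible orderings of agents
Step 3: In 22 orderings, agent 0 gets item 3
Step 4: Probability = 22/24 = 11/12

11/12


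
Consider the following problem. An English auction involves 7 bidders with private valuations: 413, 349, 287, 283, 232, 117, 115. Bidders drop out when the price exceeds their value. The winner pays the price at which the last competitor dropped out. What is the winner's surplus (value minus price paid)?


Step 1: Identify the highest value: 413
Step 2: Identify the second-highest value: 349
Step 3: The final price = second-highest value = 349
Step 4: Surplus = 413 - 349 = 64

64


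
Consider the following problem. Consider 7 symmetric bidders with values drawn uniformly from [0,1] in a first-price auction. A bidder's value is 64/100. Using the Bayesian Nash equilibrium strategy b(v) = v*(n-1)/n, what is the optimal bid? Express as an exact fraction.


Step 1: The symmetric BNE bidding function is b(v) = v * (n-1) / n
Step 2: Substitute v = 16/25 and n = 7
Step 3: b = 16/25 * 6/7
Step 4: b = 96/175

96/175


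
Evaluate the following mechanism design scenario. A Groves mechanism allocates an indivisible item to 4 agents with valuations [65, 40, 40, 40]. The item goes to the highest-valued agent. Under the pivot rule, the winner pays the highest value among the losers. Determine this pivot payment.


Step 1: The efficient winner is agent 0 with value 65
Step 2: Other agents' values: [40, 40, 40]
Step 3: Pivot payment = max(others) = 40
Step 4: The winner pays 40

40


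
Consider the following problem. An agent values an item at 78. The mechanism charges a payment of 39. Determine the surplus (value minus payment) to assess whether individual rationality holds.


Step 1: Surplus = value - payment = 78 - 39 = 39
Step 2: IR is satisfied (surplus >= 0)

39


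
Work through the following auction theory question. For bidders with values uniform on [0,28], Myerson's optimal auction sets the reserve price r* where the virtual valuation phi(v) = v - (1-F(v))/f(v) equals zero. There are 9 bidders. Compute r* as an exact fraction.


Step 1: For U[0,28], F(v) = v/28 and f(v) = 1/28
Step 2: phi(v) = v - (1 - v/28)/(1/28) = v - (28 - v) = 2v - 28
Step 3: Set phi(r*) = 0: 2r* - 28 = 0
Step 4: r* = 28/2 = 14 (the number of bidders n = 9 does not enter)

14


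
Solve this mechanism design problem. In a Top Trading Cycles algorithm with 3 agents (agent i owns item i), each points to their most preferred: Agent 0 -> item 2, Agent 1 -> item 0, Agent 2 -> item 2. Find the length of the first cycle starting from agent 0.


Step 1: Trace the pointer graph from agent 0: 0 -> 2 -> 2
Step 2: A cycle is detected when we revisit agent 2
Step 3: The cycle is: 2 -> 2
Step 4: Cycle length = 1

1
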